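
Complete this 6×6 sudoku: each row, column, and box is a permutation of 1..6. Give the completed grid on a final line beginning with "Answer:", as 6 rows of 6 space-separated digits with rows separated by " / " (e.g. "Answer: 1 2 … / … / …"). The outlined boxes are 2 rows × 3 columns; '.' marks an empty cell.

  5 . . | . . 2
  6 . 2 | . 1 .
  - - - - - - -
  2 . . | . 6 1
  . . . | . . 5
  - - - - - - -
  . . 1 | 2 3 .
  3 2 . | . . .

Step 1. [r1c5∈{4}] nothing but 4 survives at r1c5. So r1c5=4.
Step 2. [r1c3∈{3}] r1c3 has the single candidate 3 ⇒ r1c3=3.
Step 3. [r5c1∈{4}] r5c1 has the single candidate 4, so r5c1=4.
Step 4. [r5c6∈{6}] r5c6 has the single candidate 6 ⇒ r5c6=6.
Step 5. [r4c2∈{1,3,4,6}] across col 2, 6 lands solely at r4c2. So r4c2=6.
Step 6. [r4c4∈{3,4}] r4c4 is the only open cell in row 4 admitting 3, so r4c4=3.
Step 7. [r3c4∈{4}] nothing but 4 survives at r3c4. So r3c4=4.
Step 8. [r3c3∈{5}] r3c3 has the single candidate 5. So r3c3=5.
Step 9. [r2c4∈{5}] r2c4 has the single candidate 5 ⇒ r2c4=5.
Step 10. [r2c2∈{4}] nothing but 4 survives at r2c2. So r2c2=4.
Step 11. [r6c6∈{4}] r6c6 has the single candidate 4. So r6c6=4.
Step 12. [r4c5∈{2}] nothing but 2 survives at r4c5 ⇒ r4c5=2.
Step 13. [r6c3∈{6}] only 6 remains possible at r6c3, so r6c3=6.
Step 14. [r6c5∈{5}] nothing but 5 survives at r6c5 ⇒ r6c5=5.
Step 15. [r1c2∈{1}] r1c2 is down to just 1 ⇒ r1c2=1.
Step 16. [r3c2∈{3}] r3c2 is down to just 3 ⇒ r3c2=3.
Step 17. [r5c2∈{5}] r5c2's peers cover all but 5 ⇒ r5c2=5.
Step 18. [r6c4∈{1}] r6c4 has the single candidate 1, so r6c4=1.
Step 19. [r1c4∈{6}] only 6 remains possible at r1c4. So r1c4=6.
Step 20. [r4c1∈{1}] nothing but 1 survives at r4c1 ⇒ r4c1=1.
Step 21. [r2c6∈{3}] r2c6's peers cover all but 3. So r2c6=3.
Step 22. [r4c3∈{4}] nothing but 4 survives at r4c3 ⇒ r4c3=4.

Answer: 5 1 3 6 4 2 / 6 4 2 5 1 3 / 2 3 5 4 6 1 / 1 6 4 3 2 5 / 4 5 1 2 3 6 / 3 2 6 1 5 4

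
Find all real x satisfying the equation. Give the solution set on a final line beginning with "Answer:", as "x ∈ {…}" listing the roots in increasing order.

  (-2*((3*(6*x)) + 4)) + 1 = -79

Step 1. [(-2*((3*(6*x)) + 4)) + 1 = -79] +1 is outermost — subtract 1 both sides. So sub: -2*((3*(6*x)) + 4) = -80.
Step 2. [-2*((3*(6*x)) + 4) = -80] leading coefficient -2: divide by -2 ⇒ div: (3*(6*x)) + 4 = 40.
Step 3. [(3*(6*x)) + 4 = 40] the outer +4 inverts by subtracting 4 ⇒ sub: 3*(6*x) = 36.
Step 4. [3*(6*x) = 36] leading coefficient 3: divide by 3. So div: 6*x = 12.
Step 5. [6*x = 12] leading coefficient 6: divide by 6. So div: x = 2.

Answer: x ∈ {2}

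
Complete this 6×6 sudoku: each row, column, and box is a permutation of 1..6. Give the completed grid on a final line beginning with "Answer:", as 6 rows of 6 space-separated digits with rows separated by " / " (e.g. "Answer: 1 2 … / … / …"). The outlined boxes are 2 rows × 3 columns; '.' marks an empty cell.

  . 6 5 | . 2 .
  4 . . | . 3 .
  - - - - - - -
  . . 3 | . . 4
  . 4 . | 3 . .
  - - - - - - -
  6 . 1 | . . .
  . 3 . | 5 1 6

Step 1. [r1c6∈{1}] r1c6 is down to just 1. So r1c6=1.
Step 2. [r4c1∈{1,2,5}] row 4 places 1 nowhere but r4c1. So r4c1=1.
Step 3. [r6c1∈{2}] only 2 remains possible at r6c1 ⇒ r6c1=2.
Step 4. [r2c3∈{2}] nothing but 2 survives at r2c3 ⇒ r2c3=2.
Step 5. [r4c6∈{2,5}] 2 has one home in row 4: r4c6. So r4c6=2.
Step 6. [r4c5∈{5,6}] r4c5 is the only open cell in row 4 admitting 5, so r4c5=5.
Step 7. [r3c5∈{6}] only 6 remains possible at r3c5 ⇒ r3c5=6.
Step 8. [r3c2∈{2,5}] across row 3, 2 lands solely at r3c2. So r3c2=2.
Step 9. [r5c4∈{2,4}] in row 5, 2 fits only at r5c4. So r5c4=2.
Step 10. [r6c3∈{4}] nothing but 4 survives at r6c3 ⇒ r6c3=4.
Step 11. [r2c4∈{6}] r2c4's peers cover all but 6. So r2c4=6.
Step 12. [r2c6∈{5}] r2c6 is down to just 5 ⇒ r2c6=5.
Step 13. [r1c4∈{4}] r1c4's peers cover all but 4. So r1c4=4.
Step 14. [r4c3∈{6}] r4c3's peers cover all but 6 ⇒ r4c3=6.
Step 15. [r5c2∈{5}] nothing but 5 survives at r5c2 ⇒ r5c2=5.
Step 16. [r1c1∈{3}] r1c1 is down to just 3 ⇒ r1c1=3.
Step 17. [r3c4∈{1}] only 1 remains possible at r3c4, so r3c4=1.
Step 18. [r3c1∈{5}] r3c1 is down to just 5, so r3c1=5.
Step 19. [r5c6∈{3}] only 3 remains possible at r5c6. So r5c6=3.
Step 20. [r5c5∈{4}] r5c5 is down to just 4. So r5c5=4.
Step 21. [r2c2∈{1}] r2c2 has the single candidate 1. So r2c2=1.

Answer: 3 6 5 4 2 1 / 4 1 2 6 3 5 / 5 2 3 1 6 4 / 1 4 6 3 5 2 / 6 5 1 2 4 3 / 2 3 4 5 1 6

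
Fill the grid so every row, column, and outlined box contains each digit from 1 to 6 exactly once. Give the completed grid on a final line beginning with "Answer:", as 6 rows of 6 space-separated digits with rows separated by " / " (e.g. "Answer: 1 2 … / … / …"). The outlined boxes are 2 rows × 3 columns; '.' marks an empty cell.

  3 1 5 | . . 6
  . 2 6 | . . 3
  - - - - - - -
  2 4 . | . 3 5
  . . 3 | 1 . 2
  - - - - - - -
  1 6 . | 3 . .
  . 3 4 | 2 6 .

Step 1. [r4c5∈{4}] r4c5's peers cover all but 4, so r4c5=4.
Step 2. [r2c4∈{4,5}] r2c4 is the only open cell in col 4 admitting 5, so r2c4=5.
Step 3. [r4c2∈{5}] r4c2 is down to just 5, so r4c2=5.
Step 4. [r5c6∈{4}] only 4 remains possible at r5c6, so r5c6=4.
Step 5. [r6c1∈{5}] r6c1 is down to just 5 ⇒ r6c1=5.
Step 6. [r2c5∈{1}] r2c5 is down to just 1. So r2c5=1.
Step 7. [r1c5∈{2}] nothing but 2 survives at r1c5 ⇒ r1c5=2.
Step 8. [r3c3∈{1}] r3c3 has the single candidate 1. So r3c3=1.
Step 9. [r2c1∈{4}] r2c1 has the single candidate 4, so r2c1=4.
Step 10. [r1c4∈{4}] r1c4 has the single candidate 4. So r1c4=4.
Step 11. [r3c4∈{6}] r3c4 has the single candidate 6, so r3c4=6.
Step 12. [r5c5∈{5}] r5c5's peers cover all but 5. So r5c5=5.
Step 13. [r4c1∈{6}] only 6 remains possible at r4c1. So r4c1=6.
Step 14. [r5c3∈{2}] r5c3 has the single candidate 2. So r5c3=2.
Step 15. [r6c6∈{1}] r6c6 is down to just 1, so r6c6=1.

Answer: 3 1 5 4 2 6 / 4 2 6 5 1 3 / 2 4 1 6 3 5 / 6 5 3 1 4 2 / 1 6 2 3 5 4 / 5 3 4 2 6 1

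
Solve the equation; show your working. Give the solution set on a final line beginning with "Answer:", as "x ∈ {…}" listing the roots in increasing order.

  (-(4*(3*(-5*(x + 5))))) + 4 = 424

Step 1. [(-(4*(3*(-5*(x + 5))))) + 4 = 424] peel the +4: subtract 4 from each side ⇒ sub: -(4*(3*(-5*(x + 5)))) = 420.
Step 2. [-(4*(3*(-5*(x + 5)))) = 420] flip signs both sides. So neg: 4*(3*(-5*(x + 5))) = -420.
Step 3. [4*(3*(-5*(x + 5))) = -420] divide by the outer 4 ⇒ div: 3*(-5*(x + 5)) = -105.
Step 4. [3*(-5*(x + 5)) = -105] leading coefficient 3: divide by 3. So div: -5*(x + 5) = -35.
Step 5. [-5*(x + 5) = -35] leading coefficient -5: divide by -5. So div: x + 5 = 7.
Step 6. [x + 5 = 7] subtract 5: x sits inside (… + 5). So sub: x = 2.

Answer: x ∈ {2}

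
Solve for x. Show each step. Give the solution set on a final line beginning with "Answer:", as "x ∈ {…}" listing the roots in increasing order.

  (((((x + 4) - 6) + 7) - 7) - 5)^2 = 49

Step 1. [(((((x + 4) - 6) + 7) - 7) - 5)^2 = 49] LHS squared, RHS 49 ≥ 0: apply √ (±) ⇒ sqrt: ((((x + 4) - 6) + 7) - 7) - 5 = 7 or -7.
Step 2. [((((x + 4) - 6) + 7) - 7) - 5 = 7 or -7] add 5: x sits inside (… - 5) ⇒ sub: (((x + 4) - 6) + 7) - 7 = 12 or -2.
Step 3. [(((x + 4) - 6) + 7) - 7 = 12 or -2] the outer -7 inverts by adding 7 ⇒ sub: ((x + 4) - 6) + 7 = 19 or 5.
Step 4. [((x + 4) - 6) + 7 = 19 or 5] subtract 7: x sits inside (… + 7), so sub: (x + 4) - 6 = 12 or -2.
Step 5. [(x + 4) - 6 = 12 or -2] add 6: x sits inside (… - 6). So sub: x + 4 = 18 or 4.
Step 6. [x + 4 = 18 or 4] +4 is outermost — subtract 4 both sides. So sub: x = 14 or 0.

Answer: x ∈ {0, 14}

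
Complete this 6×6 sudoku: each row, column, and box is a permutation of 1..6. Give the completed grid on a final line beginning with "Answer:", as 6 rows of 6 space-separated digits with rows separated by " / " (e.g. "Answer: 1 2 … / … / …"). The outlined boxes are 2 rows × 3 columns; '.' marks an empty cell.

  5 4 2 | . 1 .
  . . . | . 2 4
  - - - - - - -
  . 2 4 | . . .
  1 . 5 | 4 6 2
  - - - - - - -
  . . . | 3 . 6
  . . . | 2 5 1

Step 1. [r3c1∈{3,6}] in row 3, 6 fits only at r3c1 ⇒ r3c1=6.
Step 2. [r2c1∈{3}] r2c1 has the single candidate 3. So r2c1=3.
Step 3. [r2c4∈{5,6}] 5 has one home in row 2: r2c4 ⇒ r2c4=5.
Step 4. [r6c3∈{3,6}] 3 has one home in col 3: r6c3. So r6c3=3.
Step 5. [r5c3∈{1}] only 1 remains possible at r5c3, so r5c3=1.
Step 6. [r2c3∈{6}] nothing but 6 survives at r2c3. So r2c3=6.
Step 7. [r5c1∈{2,4}] r5c1 is the only open cell in row 5 admitting 2 ⇒ r5c1=2.
Step 8. [r3c6∈{3,5}] 5 has one home in row 3: r3c6. So r3c6=5.
Step 9. [r4c2∈{3}] nothing but 3 survives at r4c2. So r4c2=3.
Step 10. [r1c4∈{6}] r1c4's peers cover all but 6, so r1c4=6.
Step 11. [r3c4∈{1}] r3c4 has the single candidate 1, so r3c4=1.
Step 12. [r3c5∈{3}] only 3 remains possible at r3c5 ⇒ r3c5=3.
Step 13. [r2c2∈{1}] only 1 remains possible at r2c2. So r2c2=1.
Step 14. [r6c1∈{4}] r6c1 has the single candidate 4, so r6c1=4.
Step 15. [r1c6∈{3}] only 3 remains possible at r1c6, so r1c6=3.
Step 16. [r5c2∈{5}] r5c2's peers cover all but 5. So r5c2=5.
Step 17. [r6c2∈{6}] only 6 remains possible at r6c2 ⇒ r6c2=6.
Step 18. [r5c5∈{4}] only 4 remains possible at r5c5, so r5c5=4.

Answer: 5 4 2 6 1 3 / 3 1 6 5 2 4 / 6 2 4 1 3 5 / 1 3 5 4 6 2 / 2 5 1 3 4 6 / 4 6 3 2 5 1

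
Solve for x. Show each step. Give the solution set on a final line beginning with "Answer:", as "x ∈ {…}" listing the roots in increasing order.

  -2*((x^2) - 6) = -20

Step 1. [-2*((x^2) - 6) = -20] leading coefficient -2: divide by -2 ⇒ div: (x^2) - 6 = 10.
Step 2. [(x^2) - 6 = 10] 6 comes off first (add 6) ⇒ sub: x^2 = 16.
Step 3. [x^2 = 16] √ both sides: 16 ≥ 0 gives two branches ⇒ sqrt: x = 4 or -4.

Answer: x ∈ {-4, 4}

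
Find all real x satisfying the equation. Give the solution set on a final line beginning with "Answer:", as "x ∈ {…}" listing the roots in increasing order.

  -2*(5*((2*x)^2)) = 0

Step 1. [-2*(5*((2*x)^2)) = 0] divide by the outer -2, so div: 5*((2*x)^2) = 0.
Step 2. [5*((2*x)^2) = 0] divide by the outer 5 ⇒ div: (2*x)^2 = 0.
Step 3. [(2*x)^2 = 0] 0 ≥ 0, LHS is (·)² — take ±√ ⇒ sqrt: 2*x = 0.
Step 4. [2*x = 0] LHS = 2·(…); ÷2 both sides. So div: x = 0.

Answer: x ∈ {0}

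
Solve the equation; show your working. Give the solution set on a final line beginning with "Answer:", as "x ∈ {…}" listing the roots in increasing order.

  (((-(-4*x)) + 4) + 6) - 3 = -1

Step 1. [(((-(-4*x)) + 4) + 6) - 3 = -1] the outer -3 inverts by adding 3, so sub: ((-(-4*x)) + 4) + 6 = 2.
Step 2. [((-(-4*x)) + 4) + 6 = 2] 6 comes off first (subtract 6). So sub: (-(-4*x)) + 4 = -4.
Step 3. [(-(-4*x)) + 4 = -4] 4 comes off first (subtract 4) ⇒ sub: -(-4*x) = -8.
Step 4. [-(-4*x) = -8] leading − — multiply by −1. So neg: -4*x = 8.
Step 5. [-4*x = 8] -4 out front; divide by -4, so div: x = -2.

Answer: x ∈ {-2}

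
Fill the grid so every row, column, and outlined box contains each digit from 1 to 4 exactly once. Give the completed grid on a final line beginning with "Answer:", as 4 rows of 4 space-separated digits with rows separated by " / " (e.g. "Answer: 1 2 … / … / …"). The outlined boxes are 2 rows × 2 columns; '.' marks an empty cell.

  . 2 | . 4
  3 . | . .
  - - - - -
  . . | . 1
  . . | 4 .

Step 1. [r1c1∈{1}] r1c1 has the single candidate 1. So r1c1=1.
Step 2. [r4c4∈{2,3}] r4c4 is the only open cell in col 4 admitting 3 ⇒ r4c4=3.
Step 3. [r3c3∈{2}] nothing but 2 survives at r3c3, so r3c3=2.
Step 4. [r3c1∈{4}] r3c1 is down to just 4, so r3c1=4.
Step 5. [r1c3∈{3}] r1c3 has the single candidate 3. So r1c3=3.
Step 6. [r4c1∈{2}] nothing but 2 survives at r4c1, so r4c1=2.
Step 7. [r2c4∈{2}] r2c4 has the single candidate 2 ⇒ r2c4=2.
Step 8. [r3c2∈{3}] nothing but 3 survives at r3c2, so r3c2=3.
Step 9. [r2c2∈{4}] only 4 remains possible at r2c2. So r2c2=4.
Step 10. [r2c3∈{1}] r2c3 is down to just 1 ⇒ r2c3=1.
Step 11. [r4c2∈{1}] only 1 remains possible at r4c2, so r4c2=1.

Answer: 1 2 3 4 / 3 4 1 2 / 4 3 2 1 / 2 1 4 3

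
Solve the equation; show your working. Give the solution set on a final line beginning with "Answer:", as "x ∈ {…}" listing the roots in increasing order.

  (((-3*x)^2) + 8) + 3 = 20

Step 1. [(((-3*x)^2) + 8) + 3 = 20] the outer +3 inverts by subtracting 3. So sub: ((-3*x)^2) + 8 = 17.
Step 2. [((-3*x)^2) + 8 = 17] 8 comes off first (subtract 8) ⇒ sub: (-3*x)^2 = 9.
Step 3. [(-3*x)^2 = 9] 9 ≥ 0, LHS is (·)² — take ±√, so sqrt: -3*x = 3 or -3.
Step 4. [-3*x = 3 or -3] -3·(inner) — divide through by -3 ⇒ div: x = -1 or 1.

Answer: x ∈ {-1, 1}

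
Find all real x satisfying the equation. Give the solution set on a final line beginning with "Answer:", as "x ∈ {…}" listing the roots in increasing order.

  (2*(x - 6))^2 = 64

Step 1. [(2*(x - 6))^2 = 64] LHS squared, RHS 64 ≥ 0: apply √ (±). So sqrt: 2*(x - 6) = 8 or -8.
Step 2. [2*(x - 6) = 8 or -8] leading coefficient 2: divide by 2 ⇒ div: x - 6 = 4 or -4.
Step 3. [x - 6 = 4 or -4] the outer -6 inverts by adding 6. So sub: x = 10 or 2.

Answer: x ∈ {2, 10}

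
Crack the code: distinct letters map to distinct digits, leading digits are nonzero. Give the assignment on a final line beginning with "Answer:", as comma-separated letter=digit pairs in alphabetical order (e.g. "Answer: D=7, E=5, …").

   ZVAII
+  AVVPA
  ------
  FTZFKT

Step 1. [col 1: I + A ≡ T (mod 10)] no forcing yet in column 1 (carry-in 0); A=4 is free and consistent — try it. So A=4.
Step 2. [col 1: I + A ≡ T (mod 10)] column 1 (I + A ≡ T (mod 10), carry-in 0) doesn't pin I yet; pick I=6 and continue, so I=6.
Step 3. [col 1: I + A ≡ T (mod 10)] from column 1 (I=6, A=4, carry-in 0, digits 4,6 already taken and all letters distinct): T must equal 0. So T=0.
Step 4. [col 2: I + P ≡ K (mod 10)] no forcing yet in column 2 (carry-in 1); P=2 is free and consistent — try it, so P=2.
Step 5. [col 2: I + P ≡ K (mod 10)] from column 2 (I=6, P=2, carry-in 1, digits 0,2,4,6 already taken and all letters distinct): K must equal 9, so K=9.
Step 6. [col 3: A + V ≡ F (mod 10)] no forcing yet in column 3 (carry-in 0); F=1 is free and consistent — try it, so F=1.
Step 7. [col 3: A + V ≡ F (mod 10)] from column 3 (A=4, F=1, carry-in 0, digits 0,1,2,4,6,9 already taken and all letters distinct): V must equal 7. So V=7.
Step 8. [col 4: V + V ≡ Z (mod 10)] in column 4 we have V+V≡Z with carry-in 1; given V=7 and digits 0,1,2,4,6,7,9 already taken and all letters distinct, that pins Z to 5. So Z=5.

Answer: A=4, F=1, I=6, K=9, P=2, T=0, V=7, Z=5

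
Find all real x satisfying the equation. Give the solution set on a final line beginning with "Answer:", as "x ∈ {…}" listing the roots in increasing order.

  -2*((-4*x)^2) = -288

Step 1. [-2*((-4*x)^2) = -288] -2 out front; divide by -2. So div: (-4*x)^2 = 144.
Step 2. [(-4*x)^2 = 144] LHS squared, RHS 144 ≥ 0: apply √ (±). So sqrt: -4*x = 12 or -12.
Step 3. [-4*x = 12 or -12] -4 out front; divide by -4. So div: x = -3 or 3.

Answer: x ∈ {-3, 3}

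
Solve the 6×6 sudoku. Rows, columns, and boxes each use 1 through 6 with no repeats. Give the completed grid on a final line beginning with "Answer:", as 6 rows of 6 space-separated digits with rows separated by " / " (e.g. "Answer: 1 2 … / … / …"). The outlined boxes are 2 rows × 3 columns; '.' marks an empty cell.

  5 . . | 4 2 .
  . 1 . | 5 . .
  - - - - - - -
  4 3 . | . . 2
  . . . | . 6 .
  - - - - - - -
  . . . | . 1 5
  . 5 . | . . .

Step 1. [r3c3∈{1,5,6}] in row 3, 6 fits only at r3c3 ⇒ r3c3=6.
Step 2. [r2c5∈{3}] only 3 remains possible at r2c5, so r2c5=3.
Step 3. [r5c2∈{2,4,6}] across col 2, 4 lands solely at r5c2, so r5c2=4.
Step 4. [r4c6∈{1,3,4}] 4 has one home in row 4: r4c6 ⇒ r4c6=4.
Step 5. [r6c6∈{3,6}] 3 has one home in col 6: r6c6, so r6c6=3.
Step 6. [r5c1∈{2,3,6}] 3 has one home in col 1: r5c1, so r5c1=3.
Step 7. [r5c3∈{2}] r5c3 has the single candidate 2, so r5c3=2.
Step 8. [r6c1∈{1,6}] in box 5, 6 fits only at r6c1, so r6c1=6.
Step 9. [r4c1∈{1,2}] across col 1, 1 lands solely at r4c1 ⇒ r4c1=1.
Step 10. [r1c2∈{6}] r1c2 has the single candidate 6 ⇒ r1c2=6.
Step 11. [r2c3∈{4}] only 4 remains possible at r2c3 ⇒ r2c3=4.
Step 12. [r1c6∈{1}] nothing but 1 survives at r1c6, so r1c6=1.
Step 13. [r6c4∈{2}] r6c4 is down to just 2, so r6c4=2.
Step 14. [r2c1∈{2}] only 2 remains possible at r2c1 ⇒ r2c1=2.
Step 15. [r6c5∈{4}] only 4 remains possible at r6c5 ⇒ r6c5=4.
Step 16. [r4c2∈{2}] r4c2 is down to just 2 ⇒ r4c2=2.
Step 17. [r3c5∈{5}] nothing but 5 survives at r3c5. So r3c5=5.
Step 18. [r5c4∈{6}] r5c4 is down to just 6, so r5c4=6.
Step 19. [r2c6∈{6}] r2c6 has the single candidate 6, so r2c6=6.
Step 20. [r3c4∈{1}] nothing but 1 survives at r3c4 ⇒ r3c4=1.
Step 21. [r4c3∈{5}] r4c3 has the single candidate 5, so r4c3=5.
Step 22. [r1c3∈{3}] r1c3 has the single candidate 3. So r1c3=3.
Step 23. [r6c3∈{1}] r6c3's peers cover all but 1, so r6c3=1.
Step 24. [r4c4∈{3}] only 3 remains possible at r4c4, so r4c4=3.

Answer: 5 6 3 4 2 1 / 2 1 4 5 3 6 / 4 3 6 1 5 2 / 1 2 5 3 6 4 / 3 4 2 6 1 5 / 6 5 1 2 4 3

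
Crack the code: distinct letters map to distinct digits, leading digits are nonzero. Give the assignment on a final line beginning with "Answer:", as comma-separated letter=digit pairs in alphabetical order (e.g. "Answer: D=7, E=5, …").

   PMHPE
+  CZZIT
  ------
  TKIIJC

Step 1. [col 1: E + T ≡ C (mod 10)] T=1 is one option consistent with column 1 (E + T ≡ C (mod 10), carry-in 0) — take it. So T=1.
Step 2. [col 1: E + T ≡ C (mod 10)] E=6 is one option consistent with column 1 (E + T ≡ C (mod 10), carry-in 0) — take it. So E=6.
Step 3. [col 1: E + T ≡ C (mod 10)] column 1: given E=6, T=1, carry-in 0, and digits 1,6 already taken and all letters distinct, E+T≡C (mod 10) forces C=7 ⇒ C=7.
Step 4. [col 2: P + I ≡ J (mod 10)] no forcing yet in column 2 (carry-in 0); J=5 is free and consistent — try it ⇒ J=5.
Step 5. [col 2: P + I ≡ J (mod 10)] column 2 (P + I ≡ J (mod 10), carry-in 0) doesn't pin P yet; pick P=2 and continue. So P=2.
Step 6. [col 2: P + I ≡ J (mod 10)] column 2 reads P+I+carry(0)=J with P=2, J=5; with digits 1,2,5,6,7 already taken and all letters distinct, the only value for I is 3, so I=3.
Step 7. [col 3: H + Z ≡ I (mod 10)] several values work for Z in column 3 (H + Z ≡ I (mod 10), carry-in 0); try Z=4 ⇒ Z=4.
Step 8. [col 3: H + Z ≡ I (mod 10)] from column 3 (Z=4, I=3, carry-in 0, digits 1,2,3,4,5,6,7 already taken and all letters distinct): H must equal 9, so H=9.
Step 9. [col 4: M + Z ≡ I (mod 10)] in column 4 we have M+Z≡I with carry-in 1; given Z=4, I=3 and digits 1,2,3,4,5,6,7,9 already taken and all letters distinct, that pins M to 8. So M=8.
Step 10. [col 5: P + C ≡ K (mod 10)] column 5 reads P+C+carry(1)=K with P=2, C=7; with digits 1,2,3,4,5,6,7,8,9 already taken and all letters distinct, the only value for K is 0 ⇒ K=0.

Answer: C=7, E=6, H=9, I=3, J=5, K=0, M=8, P=2, T=1, Z=4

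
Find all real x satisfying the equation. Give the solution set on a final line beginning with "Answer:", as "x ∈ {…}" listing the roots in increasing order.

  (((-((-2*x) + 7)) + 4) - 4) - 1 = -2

Step 1. [(((-((-2*x) + 7)) + 4) - 4) - 1 = -2] add 1: x sits inside (… - 1). So sub: ((-((-2*x) + 7)) + 4) - 4 = -1.
Step 2. [((-((-2*x) + 7)) + 4) - 4 = -1] the outer -4 inverts by adding 4. So sub: (-((-2*x) + 7)) + 4 = 3.
Step 3. [(-((-2*x) + 7)) + 4 = 3] 4 comes off first (subtract 4) ⇒ sub: -((-2*x) + 7) = -1.
Step 4. [-((-2*x) + 7) = -1] flip signs both sides. So neg: (-2*x) + 7 = 1.
Step 5. [(-2*x) + 7 = 1] subtract 7: x sits inside (… + 7). So sub: -2*x = -6.
Step 6. [-2*x = -6] -2 out front; divide by -2, so div: x = 3.

Answer: x ∈ {3}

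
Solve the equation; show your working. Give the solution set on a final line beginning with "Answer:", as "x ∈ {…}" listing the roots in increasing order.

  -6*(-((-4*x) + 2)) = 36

Step 1. [-6*(-((-4*x) + 2)) = 36] divide by the outer -6 ⇒ div: -((-4*x) + 2) = -6.
Step 2. [-((-4*x) + 2) = -6] LHS negated; negate both sides, so neg: (-4*x) + 2 = 6.
Step 3. [(-4*x) + 2 = 6] +2 is outermost — subtract 2 both sides. So sub: -4*x = 4.
Step 4. [-4*x = 4] divide by the outer -4, so div: x = -1.

Answer: x ∈ {-1}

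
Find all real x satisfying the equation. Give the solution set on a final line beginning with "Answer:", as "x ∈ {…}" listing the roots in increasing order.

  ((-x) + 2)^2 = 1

Step 1. [((-x) + 2)^2 = 1] 1 ≥ 0, LHS is (·)² — take ±√ ⇒ sqrt: (-x) + 2 = 1 or -1.
Step 2. [(-x) + 2 = 1 or -1] the outer +2 inverts by subtracting 2, so sub: -x = -1 or -3.
Step 3. [-x = -1 or -3] leading − — multiply by −1, so neg: x = 1 or 3.

Answer: x ∈ {1, 3}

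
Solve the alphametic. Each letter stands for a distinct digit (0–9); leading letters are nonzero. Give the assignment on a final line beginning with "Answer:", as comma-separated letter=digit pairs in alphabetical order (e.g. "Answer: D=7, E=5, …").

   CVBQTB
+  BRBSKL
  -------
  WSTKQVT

Step 1. [col 1: B + L ≡ T (mod 10)] several values work for B in column 1 (B + L ≡ T (mod 10), carry-in 0); try B=2, so B=2.
Step 2. [W] W is the leading digit of a 7-digit sum of two 6-digit numbers; the final carry is exactly 1, so W=1.
Step 3. [col 1: B + L ≡ T (mod 10)] column 1 (B + L ≡ T (mod 10), carry-in 0) doesn't pin T yet; pick T=5 and continue, so T=5.
Step 4. [col 1: B + L ≡ T (mod 10)] column 1 reads B+L+carry(0)=T with B=2, T=5; with digits 1,2,5 already taken and all letters distinct, the only value for L is 3, so L=3.
Step 5. [col 2: T + K ≡ V (mod 10)] V=9 is one option consistent with column 2 (T + K ≡ V (mod 10), carry-in 0) — take it. So V=9.
Step 6. [col 2: T + K ≡ V (mod 10)] in column 2 we have T+K≡V with carry-in 0; given T=5, V=9 and digits 1,2,3,5,9 already taken and all letters distinct, that pins K to 4. So K=4.
Step 7. [col 3: Q + S ≡ Q (mod 10)] column 3 reads Q+S+carry(0)=Q with nothing yet; with digits 1,2,3,4,5,9 already taken and all letters distinct, the only value for S is 0, so S=0.
Step 8. [col 3: Q + S ≡ Q (mod 10)] Q=8 is one option consistent with column 3 (Q + S ≡ Q (mod 10), carry-in 0) — take it. So Q=8.
Step 9. [col 5: V + R ≡ T (mod 10)] column 5 reads V+R+carry(0)=T with V=9, T=5; with digits 0,1,2,3,4,5,8,9 already taken and all letters distinct, the only value for R is 6. So R=6.
Step 10. [col 6: C + B ≡ S (mod 10)] column 6 reads C+B+carry(1)=S with B=2, S=0; with digits 0,1,2,3,4,5,6,8,9 already taken and all letters distinct, the only value for C is 7 ⇒ C=7.

Answer: B=2, C=7, K=4, L=3, Q=8, R=6, S=0, T=5, V=9, W=1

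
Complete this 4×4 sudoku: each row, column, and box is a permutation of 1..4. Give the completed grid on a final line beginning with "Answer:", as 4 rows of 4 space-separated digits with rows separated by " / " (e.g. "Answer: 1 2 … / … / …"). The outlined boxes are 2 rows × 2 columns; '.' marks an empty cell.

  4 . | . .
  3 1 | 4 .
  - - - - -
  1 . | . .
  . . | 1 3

Step 1. [r1c2∈{2}] nothing but 2 survives at r1c2, so r1c2=2.
Step 2. [r3c4∈{2,4}] across col 4, 4 lands solely at r3c4 ⇒ r3c4=4.
Step 3. [r3c2∈{3}] r3c2 has the single candidate 3. So r3c2=3.
Step 4. [r1c3∈{3}] nothing but 3 survives at r1c3, so r1c3=3.
Step 5. [r2c4∈{2}] r2c4 has the single candidate 2, so r2c4=2.
Step 6. [r3c3∈{2}] r3c3 has the single candidate 2 ⇒ r3c3=2.
Step 7. [r1c4∈{1}] r1c4 is down to just 1 ⇒ r1c4=1.
Step 8. [r4c2∈{4}] r4c2 is down to just 4. So r4c2=4.
Step 9. [r4c1∈{2}] r4c1 has the single candidate 2, so r4c1=2.

Answer: 4 2 3 1 / 3 1 4 2 / 1 3 2 4 / 2 4 1 3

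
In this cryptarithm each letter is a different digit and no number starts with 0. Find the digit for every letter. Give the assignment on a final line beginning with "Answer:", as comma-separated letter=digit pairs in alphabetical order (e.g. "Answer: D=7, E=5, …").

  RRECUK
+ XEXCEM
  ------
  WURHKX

Step 1. [col 1: K + M ≡ X (mod 10)] no forcing yet in column 1 (carry-in 0); X=7 is free and consistent — try it, so X=7.
Step 2. [col 1: K + M ≡ X (mod 10)] column 1 (K + M ≡ X (mod 10), carry-in 0) doesn't pin K yet; pick K=3 and continue ⇒ K=3.
Step 3. [col 1: K + M ≡ X (mod 10)] column 1 reads K+M+carry(0)=X with K=3, X=7; with digits 3,7 already taken and all letters distinct, the only value for M is 4 ⇒ M=4.
Step 4. [col 2: U + E ≡ K (mod 10)] no forcing yet in column 2 (carry-in 0); E=5 is free and consistent — try it, so E=5.
Step 5. [col 2: U + E ≡ K (mod 10)] in column 2 we have U+E≡K with carry-in 0; given E=5, K=3 and digits 3,4,5,7 already taken and all letters distinct, that pins U to 8, so U=8.
Step 6. [col 3: C + C ≡ H (mod 10)] column 3 reads C+C+carry(1)=H with nothing yet; with digits 3,4,5,7,8 already taken and all letters distinct, the only value for H is 1, so H=1.
Step 7. [col 3: C + C ≡ H (mod 10)] column 3: given H=1, carry-in 1, and digits 1,3,4,5,7,8 already taken and all letters distinct, C+C≡H (mod 10) forces C=0, so C=0.
Step 8. [col 4: E + X ≡ R (mod 10)] from column 4 (E=5, X=7, carry-in 0, digits 0,1,3,4,5,7,8 already taken and all letters distinct): R must equal 2. So R=2.
Step 9. [col 6: R + X ≡ W (mod 10)] in column 6 we have R+X≡W with carry-in 0; given R=2, X=7 and digits 0,1,2,3,4,5,7,8 already taken and all letters distinct, that pins W to 9. So W=9.

Answer: C=0, E=5, H=1, K=3, M=4, R=2, U=8, W=9, X=7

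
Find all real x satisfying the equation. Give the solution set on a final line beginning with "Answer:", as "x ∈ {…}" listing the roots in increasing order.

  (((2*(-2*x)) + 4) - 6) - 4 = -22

Step 1. [(((2*(-2*x)) + 4) - 6) - 4 = -22] the outer -4 inverts by adding 4. So sub: ((2*(-2*x)) + 4) - 6 = -18.
Step 2. [((2*(-2*x)) + 4) - 6 = -18] -6 is outermost — add 6 both sides ⇒ sub: (2*(-2*x)) + 4 = -12.
Step 3. [(2*(-2*x)) + 4 = -12] 2 divides every term; factor it out, so factor: (-2*x) + 2 = -6.
Step 4. [(-2*x) + 2 = -6] subtract 2: x sits inside (… + 2), so sub: -2*x = -8.
Step 5. [-2*x = -8] divide by the outer -2. So div: x = 4.

Answer: x ∈ {4}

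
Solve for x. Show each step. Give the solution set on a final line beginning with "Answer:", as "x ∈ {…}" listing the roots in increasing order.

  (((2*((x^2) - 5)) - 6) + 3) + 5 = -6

Step 1. [(((2*((x^2) - 5)) - 6) + 3) + 5 = -6] peel the +5: subtract 5 from each side, so sub: ((2*((x^2) - 5)) - 6) + 3 = -11.
Step 2. [((2*((x^2) - 5)) - 6) + 3 = -11] peel the +3: subtract 3 from each side. So sub: (2*((x^2) - 5)) - 6 = -14.
Step 3. [(2*((x^2) - 5)) - 6 = -14] 2 | LHS and 2 | -14: pull 2 out ⇒ factor: ((x^2) - 5) - 3 = -7.
Step 4. [((x^2) - 5) - 3 = -7] 3 comes off first (add 3) ⇒ sub: (x^2) - 5 = -4.
Step 5. [(x^2) - 5 = -4] peel the -5: add 5 from each side ⇒ sub: x^2 = 1.
Step 6. [x^2 = 1] √ both sides: 1 ≥ 0 gives two branches, so sqrt: x = 1 or -1.

Answer: x ∈ {-1, 1}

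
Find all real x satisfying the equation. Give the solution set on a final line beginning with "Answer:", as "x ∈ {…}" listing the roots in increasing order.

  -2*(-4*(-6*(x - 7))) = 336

Step 1. [-2*(-4*(-6*(x - 7))) = 336] -2·(inner) — divide through by -2, so div: -4*(-6*(x - 7)) = -168.
Step 2. [-4*(-6*(x - 7)) = -168] LHS = -4·(…); ÷-4 both sides, so div: -6*(x - 7) = 42.
Step 3. [-6*(x - 7) = 42] -6 out front; divide by -6, so div: x - 7 = -7.
Step 4. [x - 7 = -7] add 7: x sits inside (… - 7) ⇒ sub: x = 0.

Answer: x ∈ {0}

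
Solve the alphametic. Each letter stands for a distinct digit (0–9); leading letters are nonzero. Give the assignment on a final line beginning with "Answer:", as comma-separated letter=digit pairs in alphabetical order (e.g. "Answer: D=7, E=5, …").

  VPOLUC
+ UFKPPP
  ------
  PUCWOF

Step 1. [col 1: C + P ≡ F (mod 10)] column 1 (C + P ≡ F (mod 10), carry-in 0) doesn't pin F yet; pick F=5 and continue ⇒ F=5.
Step 2. [col 1: C + P ≡ F (mod 10)] column 1 (C + P ≡ F (mod 10), carry-in 0) doesn't pin C yet; pick C=9 and continue, so C=9.
Step 3. [col 1: C + P ≡ F (mod 10)] in column 1 we have C+P≡F with carry-in 0; given C=9, F=5 and digits 5,9 already taken and all letters distinct, that pins P to 6 ⇒ P=6.
Step 4. [col 2: U + P ≡ O (mod 10)] no forcing yet in column 2 (carry-in 1); O=8 is free and consistent — try it ⇒ O=8.
Step 5. [col 2: U + P ≡ O (mod 10)] in column 2 we have U+P≡O with carry-in 1; given P=6, O=8 and digits 5,6,8,9 already taken and all letters distinct, that pins U to 1. So U=1.
Step 6. [col 3: L + P ≡ W (mod 10)] L=7 is one option consistent with column 3 (L + P ≡ W (mod 10), carry-in 0) — take it, so L=7.
Step 7. [col 3: L + P ≡ W (mod 10)] column 3 reads L+P+carry(0)=W with L=7, P=6; with digits 1,5,6,7,8,9 already taken and all letters distinct, the only value for W is 3. So W=3.
Step 8. [col 4: O + K ≡ C (mod 10)] from column 4 (O=8, C=9, carry-in 1, digits 1,3,5,6,7,8,9 already taken and all letters distinct): K must equal 0, so K=0.
Step 9. [col 6: V + U ≡ P (mod 10)] in column 6 we have V+U≡P with carry-in 1; given U=1, P=6 and digits 0,1,3,5,6,7,8,9 already taken and all letters distinct, that pins V to 4, so V=4.

Answer: C=9, F=5, K=0, L=7, O=8, P=6, U=1, V=4, W=3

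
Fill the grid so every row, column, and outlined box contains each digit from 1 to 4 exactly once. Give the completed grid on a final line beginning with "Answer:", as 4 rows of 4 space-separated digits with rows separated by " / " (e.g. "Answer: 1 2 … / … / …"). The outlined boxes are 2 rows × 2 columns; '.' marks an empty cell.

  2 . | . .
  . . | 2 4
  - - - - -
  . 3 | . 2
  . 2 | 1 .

Step 1. [r1c4∈{1,3}] in col 4, 1 fits only at r1c4, so r1c4=1.
Step 2. [r3c1∈{1,4}] 1 has one home in row 3: r3c1 ⇒ r3c1=1.
Step 3. [r1c2∈{4}] r1c2 has the single candidate 4 ⇒ r1c2=4.
Step 4. [r4c4∈{3}] r4c4's peers cover all but 3, so r4c4=3.
Step 5. [r2c1∈{3}] r2c1's peers cover all but 3, so r2c1=3.
Step 6. [r4c1∈{4}] only 4 remains possible at r4c1 ⇒ r4c1=4.
Step 7. [r3c3∈{4}] r3c3 has the single candidate 4. So r3c3=4.
Step 8. [r2c2∈{1}] r2c2 has the single candidate 1, so r2c2=1.
Step 9. [r1c3∈{3}] r1c3 has the single candidate 3. So r1c3=3.

Answer: 2 4 3 1 / 3 1 2 4 / 1 3 4 2 / 4 2 1 3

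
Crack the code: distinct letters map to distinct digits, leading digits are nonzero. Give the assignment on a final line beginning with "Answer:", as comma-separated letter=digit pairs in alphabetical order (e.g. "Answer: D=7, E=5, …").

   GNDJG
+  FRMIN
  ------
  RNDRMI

Step 1. [R] R is the leading digit of a 6-digit sum of two 5-digit numbers; the final carry is exactly 1 ⇒ R=1.
Step 2. [col 1: G + N ≡ I (mod 10)] column 1 (G + N ≡ I (mod 10), carry-in 0) doesn't pin G yet; pick G=9 and continue, so G=9.
Step 3. [col 1: G + N ≡ I (mod 10)] column 1 (G + N ≡ I (mod 10), carry-in 0) doesn't pin N yet; pick N=5 and continue. So N=5.
Step 4. [col 1: G + N ≡ I (mod 10)] in column 1 we have G+N≡I with carry-in 0; given G=9, N=5 and digits 1,5,9 already taken and all letters distinct, that pins I to 4. So I=4.
Step 5. [col 2: J + I ≡ M (mod 10)] column 2 (J + I ≡ M (mod 10), carry-in 1) doesn't pin M yet; pick M=3 and continue. So M=3.
Step 6. [col 2: J + I ≡ M (mod 10)] column 2 reads J+I+carry(1)=M with I=4, M=3; with digits 1,3,4,5,9 already taken and all letters distinct, the only value for J is 8. So J=8.
Step 7. [col 3: D + M ≡ R (mod 10)] column 3 reads D+M+carry(1)=R with M=3, R=1; with digits 1,3,4,5,8,9 already taken and all letters distinct, the only value for D is 7. So D=7.
Step 8. [col 5: G + F ≡ N (mod 10)] in column 5 we have G+F≡N with carry-in 0; given G=9, N=5 and digits 1,3,4,5,7,8,9 already taken and all letters distinct, that pins F to 6, so F=6.

Answer: D=7, F=6, G=9, I=4, J=8, M=3, N=5, R=1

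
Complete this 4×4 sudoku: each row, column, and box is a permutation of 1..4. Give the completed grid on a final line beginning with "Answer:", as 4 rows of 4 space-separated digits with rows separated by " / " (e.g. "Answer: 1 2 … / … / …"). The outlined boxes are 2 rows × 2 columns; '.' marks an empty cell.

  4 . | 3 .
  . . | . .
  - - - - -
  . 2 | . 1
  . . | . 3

Step 1. [r2c3∈{1,2,4}] r2c3 is the only open cell in col 3 admitting 1, so r2c3=1.
Step 2. [r4c2∈{1,4}] 4 has one home in col 2: r4c2 ⇒ r4c2=4.
Step 3. [r2c1∈{2,3}] 2 has one home in col 1: r2c1. So r2c1=2.
Step 4. [r1c4∈{2}] nothing but 2 survives at r1c4 ⇒ r1c4=2.
Step 5. [r1c2∈{1}] only 1 remains possible at r1c2 ⇒ r1c2=1.
Step 6. [r4c1∈{1}] r4c1 is down to just 1 ⇒ r4c1=1.
Step 7. [r3c1∈{3}] only 3 remains possible at r3c1. So r3c1=3.
Step 8. [r3c3∈{4}] r3c3's peers cover all but 4, so r3c3=4.
Step 9. [r4c3∈{2}] r4c3 is down to just 2. So r4c3=2.
Step 10. [r2c4∈{4}] r2c4 is down to just 4. So r2c4=4.
Step 11. [r2c2∈{3}] r2c2's peers cover all but 3, so r2c2=3.

Answer: 4 1 3 2 / 2 3 1 4 / 3 2 4 1 / 1 4 2 3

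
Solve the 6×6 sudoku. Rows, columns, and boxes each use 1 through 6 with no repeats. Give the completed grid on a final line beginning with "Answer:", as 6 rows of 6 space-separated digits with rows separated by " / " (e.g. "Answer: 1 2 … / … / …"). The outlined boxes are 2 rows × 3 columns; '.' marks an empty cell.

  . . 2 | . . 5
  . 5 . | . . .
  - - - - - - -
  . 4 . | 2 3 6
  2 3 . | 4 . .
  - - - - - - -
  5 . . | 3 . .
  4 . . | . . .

Step 1. [r4c3∈{1,5,6}] r4c3 is the only open cell in row 4 admitting 6 ⇒ r4c3=6.
Step 2. [r5c3∈{1}] nothing but 1 survives at r5c3, so r5c3=1.
Step 3. [r1c5∈{1,4,6}] across row 1, 4 lands solely at r1c5. So r1c5=4.
Step 4. [r1c2∈{1,6}] in col 2, 1 fits only at r1c2, so r1c2=1.
Step 5. [r1c4∈{6}] r1c4's peers cover all but 6. So r1c4=6.
Step 6. [r2c6∈{1,2,3}] in col 6, 3 fits only at r2c6, so r2c6=3.
Step 7. [r2c5∈{1,2}] 2 has one home in row 2: r2c5 ⇒ r2c5=2.
Step 8. [r6c4∈{1,5}] col 4 places 5 nowhere but r6c4, so r6c4=5.
Step 9. [r4c6∈{1}] nothing but 1 survives at r4c6. So r4c6=1.
Step 10. [r6c6∈{2}] nothing but 2 survives at r6c6 ⇒ r6c6=2.
Step 11. [r5c5∈{6}] only 6 remains possible at r5c5 ⇒ r5c5=6.
Step 12. [r2c3∈{4}] nothing but 4 survives at r2c3 ⇒ r2c3=4.
Step 13. [r3c1∈{1}] r3c1 is down to just 1 ⇒ r3c1=1.
Step 14. [r2c1∈{6}] r2c1's peers cover all but 6. So r2c1=6.
Step 15. [r6c3∈{3}] r6c3 is down to just 3 ⇒ r6c3=3.
Step 16. [r1c1∈{3}] r1c1 is down to just 3. So r1c1=3.
Step 17. [r6c5∈{1}] r6c5 has the single candidate 1 ⇒ r6c5=1.
Step 18. [r5c6∈{4}] r5c6 has the single candidate 4, so r5c6=4.
Step 19. [r2c4∈{1}] only 1 remains possible at r2c4 ⇒ r2c4=1.
Step 20. [r5c2∈{2}] only 2 remains possible at r5c2. So r5c2=2.
Step 21. [r6c2∈{6}] r6c2's peers cover all but 6 ⇒ r6c2=6.
Step 22. [r4c5∈{5}] r4c5's peers cover all but 5, so r4c5=5.
Step 23. [r3c3∈{5}] only 5 remains possible at r3c3, so r3c3=5.

Answer: 3 1 2 6 4 5 / 6 5 4 1 2 3 / 1 4 5 2 3 6 / 2 3 6 4 5 1 / 5 2 1 3 6 4 / 4 6 3 5 1 2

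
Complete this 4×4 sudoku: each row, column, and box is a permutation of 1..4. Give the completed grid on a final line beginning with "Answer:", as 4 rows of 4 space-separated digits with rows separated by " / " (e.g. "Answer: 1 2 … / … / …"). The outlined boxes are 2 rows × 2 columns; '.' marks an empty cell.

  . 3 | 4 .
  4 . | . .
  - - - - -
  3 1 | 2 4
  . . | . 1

Step 1. [r2c2∈{2}] r2c2's peers cover all but 2. So r2c2=2.
Step 2. [r2c4∈{3}] r2c4 is down to just 3. So r2c4=3.
Step 3. [r2c3∈{1}] r2c3's peers cover all but 1 ⇒ r2c3=1.
Step 4. [r1c1∈{1}] r1c1's peers cover all but 1. So r1c1=1.
Step 5. [r4c1∈{2}] r4c1 has the single candidate 2, so r4c1=2.
Step 6. [r4c2∈{4}] nothing but 4 survives at r4c2 ⇒ r4c2=4.
Step 7. [r1c4∈{2}] r1c4 is down to just 2. So r1c4=2.
Step 8. [r4c3∈{3}] r4c3's peers cover all but 3 ⇒ r4c3=3.

Answer: 1 3 4 2 / 4 2 1 3 / 3 1 2 4 / 2 4 3 1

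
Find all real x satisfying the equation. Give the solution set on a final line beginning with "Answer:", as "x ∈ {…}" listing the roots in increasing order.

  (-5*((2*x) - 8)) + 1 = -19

Step 1. [(-5*((2*x) - 8)) + 1 = -19] subtract 1: x sits inside (… + 1), so sub: -5*((2*x) - 8) = -20.
Step 2. [-5*((2*x) - 8) = -20] -5 out front; divide by -5. So div: (2*x) - 8 = 4.
Step 3. [(2*x) - 8 = 4] 2 divides every term; factor it out ⇒ factor: x - 4 = 2.
Step 4. [x - 4 = 2] peel the -4: add 4 from each side ⇒ sub: x = 6.

Answer: x ∈ {6}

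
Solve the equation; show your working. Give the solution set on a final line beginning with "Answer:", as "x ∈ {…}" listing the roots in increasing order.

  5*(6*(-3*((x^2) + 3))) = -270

Step 1. [5*(6*(-3*((x^2) + 3))) = -270] 5 out front; divide by 5. So div: 6*(-3*((x^2) + 3)) = -54.
Step 2. [6*(-3*((x^2) + 3)) = -54] divide by the outer 6. So div: -3*((x^2) + 3) = -9.
Step 3. [-3*((x^2) + 3) = -9] -3 out front; divide by -3 ⇒ div: (x^2) + 3 = 3.
Step 4. [(x^2) + 3 = 3] peel the +3: subtract 3 from each side, so sub: x^2 = 0.
Step 5. [x^2 = 0] LHS squared, RHS 0 ≥ 0: apply √ (±), so sqrt: x = 0.

Answer: x ∈ {0}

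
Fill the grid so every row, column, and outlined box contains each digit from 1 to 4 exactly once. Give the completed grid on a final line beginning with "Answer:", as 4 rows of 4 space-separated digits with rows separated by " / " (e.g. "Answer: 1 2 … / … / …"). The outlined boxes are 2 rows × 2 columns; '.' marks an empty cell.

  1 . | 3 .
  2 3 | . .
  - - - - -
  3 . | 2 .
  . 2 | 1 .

Step 1. [r3c4∈{4}] r3c4's peers cover all but 4 ⇒ r3c4=4.
Step 2. [r1c2∈{4}] r1c2 has the single candidate 4. So r1c2=4.
Step 3. [r3c2∈{1}] r3c2 is down to just 1, so r3c2=1.
Step 4. [r4c4∈{3}] r4c4's peers cover all but 3. So r4c4=3.
Step 5. [r1c4∈{2}] nothing but 2 survives at r1c4, so r1c4=2.
Step 6. [r2c3∈{4}] r2c3's peers cover all but 4, so r2c3=4.
Step 7. [r2c4∈{1}] only 1 remains possible at r2c4 ⇒ r2c4=1.
Step 8. [r4c1∈{4}] r4c1 has the single candidate 4 ⇒ r4c1=4.

Answer: 1 4 3 2 / 2 3 4 1 / 3 1 2 4 / 4 2 1 3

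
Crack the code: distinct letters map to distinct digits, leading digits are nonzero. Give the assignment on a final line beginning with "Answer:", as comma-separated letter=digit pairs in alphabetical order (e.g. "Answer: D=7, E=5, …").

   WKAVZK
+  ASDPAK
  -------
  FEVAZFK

Step 1. [F] the sum has 7 digits but both addends have 6; that extra leading digit F is the final carry, namely 1 ⇒ F=1.
Step 2. [col 1: K + K ≡ K (mod 10)] in column 1 we have K+K≡K with carry-in 0; given nothing yet and digits 1 already taken and all letters distinct, that pins K to 0 ⇒ K=0.
Step 3. [col 2: Z + A ≡ F (mod 10)] Z=3 is one option consistent with column 2 (Z + A ≡ F (mod 10), carry-in 0) — take it, so Z=3.
Step 4. [col 2: Z + A ≡ F (mod 10)] in column 2 we have Z+A≡F with carry-in 0; given Z=3, F=1 and digits 0,1,3 already taken and all letters distinct, that pins A to 8 ⇒ A=8.
Step 5. [col 3: V + P ≡ Z (mod 10)] several values work for P in column 3 (V + P ≡ Z (mod 10), carry-in 1); try P=5 ⇒ P=5.
Step 6. [col 3: V + P ≡ Z (mod 10)] column 3: given P=5, Z=3, carry-in 1, and digits 0,1,3,5,8 already taken and all letters distinct, V+P≡Z (mod 10) forces V=7, so V=7.
Step 7. [col 4: A + D ≡ A (mod 10)] column 4: given A=8, carry-in 1, and digits 0,1,3,5,7,8 already taken and all letters distinct, A+D≡A (mod 10) forces D=9, so D=9.
Step 8. [col 5: K + S ≡ V (mod 10)] from column 5 (K=0, V=7, carry-in 1, digits 0,1,3,5,7,8,9 already taken and all letters distinct): S must equal 6 ⇒ S=6.
Step 9. [col 6: W + A ≡ E (mod 10)] in column 6 we have W+A≡E with carry-in 0; given A=8 and digits 0,1,3,5,6,7,8,9 already taken and all letters distinct, that pins E to 2, so E=2.
Step 10. [col 6: W + A ≡ E (mod 10)] column 6: given A=8, E=2, carry-in 0, and digits 0,1,2,3,5,6,7,8,9 already taken and all letters distinct, W+A≡E (mod 10) forces W=4. So W=4.

Answer: A=8, D=9, E=2, F=1, K=0, P=5, S=6, V=7, W=4, Z=3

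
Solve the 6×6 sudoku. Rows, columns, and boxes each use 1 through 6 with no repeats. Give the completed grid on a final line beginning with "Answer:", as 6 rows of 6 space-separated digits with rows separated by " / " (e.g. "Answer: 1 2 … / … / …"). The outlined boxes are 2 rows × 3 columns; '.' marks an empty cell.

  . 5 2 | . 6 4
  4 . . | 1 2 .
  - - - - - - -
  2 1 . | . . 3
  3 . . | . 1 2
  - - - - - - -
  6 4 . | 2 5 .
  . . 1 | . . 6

Step 1. [r4c2∈{6}] r4c2 has the single candidate 6 ⇒ r4c2=6.
Step 2. [r3c5∈{4}] nothing but 4 survives at r3c5, so r3c5=4.
Step 3. [r3c3∈{5}] r3c3 is down to just 5, so r3c3=5.
Step 4. [r2c2∈{3}] r2c2 is down to just 3 ⇒ r2c2=3.
Step 5. [r6c5∈{3}] r6c5 has the single candidate 3, so r6c5=3.
Step 6. [r5c3∈{3}] nothing but 3 survives at r5c3, so r5c3=3.
Step 7. [r6c4∈{4}] only 4 remains possible at r6c4. So r6c4=4.
Step 8. [r2c6∈{5}] r2c6 is down to just 5 ⇒ r2c6=5.
Step 9. [r4c3∈{4}] r4c3's peers cover all but 4 ⇒ r4c3=4.
Step 10. [r5c6∈{1}] r5c6's peers cover all but 1. So r5c6=1.
Step 11. [r1c4∈{3}] only 3 remains possible at r1c4. So r1c4=3.
Step 12. [r1c1∈{1}] only 1 remains possible at r1c1. So r1c1=1.
Step 13. [r4c4∈{5}] r4c4 has the single candidate 5, so r4c4=5.
Step 14. [r2c3∈{6}] nothing but 6 survives at r2c3, so r2c3=6.
Step 15. [r6c1∈{5}] r6c1's peers cover all but 5 ⇒ r6c1=5.
Step 16. [r3c4∈{6}] r3c4 is down to just 6, so r3c4=6.
Step 17. [r6c2∈{2}] r6c2's peers cover all but 2 ⇒ r6c2=2.

Answer: 1 5 2 3 6 4 / 4 3 6 1 2 5 / 2 1 5 6 4 3 / 3 6 4 5 1 2 / 6 4 3 2 5 1 / 5 2 1 4 3 6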